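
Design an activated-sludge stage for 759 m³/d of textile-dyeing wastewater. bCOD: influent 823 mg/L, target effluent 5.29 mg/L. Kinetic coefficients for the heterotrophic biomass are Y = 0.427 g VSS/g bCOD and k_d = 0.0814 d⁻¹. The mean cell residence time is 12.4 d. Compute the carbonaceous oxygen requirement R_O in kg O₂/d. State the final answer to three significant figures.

R_O ≈ 433 kg O₂/d

The observed yield is Y_obs = Y/(1 + k_d·θ_c) = 0.427 / (1 + 0.0814 × 12.4) = 0.427 / 2.009 = 0.2125 g VSS per g bCOD removed.
ΔS = 823 − 5.29 = 817.7 mg/L, so the substrate removal rate is 759 × 817.7/1000 = 620.6 kg bCOD/d.
P_X = Y_obs·Q·(S₀ − S) = 0.2125 × 620.6 = 131.9 kg VSS/d.
R_O = Q·ΔS − 1.42 P_X = 620.6 − 187.3 = 433.4 kg O₂/d.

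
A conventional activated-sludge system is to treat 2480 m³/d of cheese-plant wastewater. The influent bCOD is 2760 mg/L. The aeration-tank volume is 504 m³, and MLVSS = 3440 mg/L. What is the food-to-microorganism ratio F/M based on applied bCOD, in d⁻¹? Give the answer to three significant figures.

Food-to-microorganism ratio F/M = Q S₀ / (V X) = 2480 × 2760 / (504.0 × 3440) = 3.948 d⁻¹.

F/M ≈ 3.95 d⁻¹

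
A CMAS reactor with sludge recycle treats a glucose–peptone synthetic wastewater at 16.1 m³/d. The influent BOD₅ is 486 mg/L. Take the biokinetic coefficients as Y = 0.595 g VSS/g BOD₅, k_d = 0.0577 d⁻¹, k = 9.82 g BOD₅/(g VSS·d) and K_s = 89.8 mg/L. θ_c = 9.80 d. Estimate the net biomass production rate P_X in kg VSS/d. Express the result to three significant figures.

P_X ≈ 2.96 kg VSS/d

For a completely mixed reactor with recycle the Lawrence–McCarty relation gives S = K_s·(1 + k_d·θ_c) / [θ_c·(Y·k − k_d) − 1] = 89.8 × (1 + 0.0577 × 9.80) / [9.80 × (0.595 × 9.82 − 0.0577) − 1] = 140.6 / 55.69 = 2.524 mg/L.
Y_obs = Y / (1 + k_d θ_c) = 0.595 / (1 + 0.0577 × 9.80) = 0.595 / 1.565 = 0.3801.
ΔS = 486 − 2.52 = 483.5 mg/L, so the substrate removal rate is 16.1 × 483.5/1000 = 7.784 kg BOD₅/d.
So the net sludge growth is P_X = 0.3801 × 7.784 = 2.959 kg VSS/d.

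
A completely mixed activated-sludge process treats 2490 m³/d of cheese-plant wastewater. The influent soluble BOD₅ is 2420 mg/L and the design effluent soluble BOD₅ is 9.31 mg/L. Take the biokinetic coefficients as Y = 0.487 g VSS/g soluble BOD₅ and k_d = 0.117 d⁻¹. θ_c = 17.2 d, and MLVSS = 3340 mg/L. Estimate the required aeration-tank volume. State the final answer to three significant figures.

Rearranging the biomass balance for a CMAS with decay, V = Y·Q·ΔS·θ_c / [X·(1+k_d θ_c)] = 0.487 × 2490 × (2420 − 9.31) × 17.2 / [3340 × (1 + 0.117 × 17.2)] = 5.03×10^7 / 10061 = 4997 m³.

V ≈ 5000 m³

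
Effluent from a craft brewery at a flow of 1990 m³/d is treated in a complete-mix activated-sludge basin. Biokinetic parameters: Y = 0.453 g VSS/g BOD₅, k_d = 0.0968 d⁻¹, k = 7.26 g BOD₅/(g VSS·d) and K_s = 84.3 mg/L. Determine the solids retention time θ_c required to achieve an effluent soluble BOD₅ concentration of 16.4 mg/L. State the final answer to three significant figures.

Specific growth rate at S = 16.4 mg/L: μ = YkS/(K_s+S) = 0.453·7.26·16.4/(84.3+16.4) = 0.5356 d⁻¹.
θ_c = 1/(μ − k_d) = 1/(0.5356 − 0.0968) = 1/0.4388 = 2.279 d.

θ_c ≈ 2.28 d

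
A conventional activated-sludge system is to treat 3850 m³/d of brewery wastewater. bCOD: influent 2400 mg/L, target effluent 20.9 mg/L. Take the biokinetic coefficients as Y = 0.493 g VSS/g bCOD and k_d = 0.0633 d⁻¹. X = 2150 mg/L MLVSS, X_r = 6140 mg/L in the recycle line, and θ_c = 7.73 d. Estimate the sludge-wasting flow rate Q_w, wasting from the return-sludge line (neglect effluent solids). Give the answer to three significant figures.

Q_w ≈ 494 m³/d

From the SRT design equation V = Y Q (S₀−S) θ_c / [X (1 + k_d θ_c)] = 0.493 × 3850 × (2400 − 20.9) × 7.73 / [2150 × (1 + 0.0633 × 7.73)] = 3.49×10^7 / 3202 = 10901 m³.
Wasting from the return line (neglecting effluent solids): Q_w = V·X / (θ_c·X_r) = 10901 × 2150 / (7.73 × 6140) = 493.8 m³/d.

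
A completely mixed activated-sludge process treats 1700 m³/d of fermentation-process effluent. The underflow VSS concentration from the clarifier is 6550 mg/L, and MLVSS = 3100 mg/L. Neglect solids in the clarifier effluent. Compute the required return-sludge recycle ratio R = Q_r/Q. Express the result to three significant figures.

R ≈ 0.899

Mass balance around the secondary clarifier (neglecting effluent solids): R = X / (X_r − X) = 3100 / (6550 − 3100) = 0.8986.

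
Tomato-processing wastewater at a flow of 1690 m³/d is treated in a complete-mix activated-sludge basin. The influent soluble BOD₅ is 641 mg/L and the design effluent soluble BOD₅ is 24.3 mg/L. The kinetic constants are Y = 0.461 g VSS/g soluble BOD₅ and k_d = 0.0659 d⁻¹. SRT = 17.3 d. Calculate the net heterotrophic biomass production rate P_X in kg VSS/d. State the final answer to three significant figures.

P_X ≈ 225 kg VSS/d

Observed yield with endogenous decay: Y_obs = Y / (1 + k_d·θ_c) = 0.461 / (1 + 0.0659 × 17.3) = 0.461 / 2.140 = 0.2154 g VSS/g soluble BOD₅.
Q·(S₀ − S) = 1690 × (641 − 24.3) × 10⁻³ = 1042 kg/d removed.
Net biomass production P_X = Y_obs × Q·(S₀ − S) = 0.2154 × 1042 = 224.5 kg VSS/d.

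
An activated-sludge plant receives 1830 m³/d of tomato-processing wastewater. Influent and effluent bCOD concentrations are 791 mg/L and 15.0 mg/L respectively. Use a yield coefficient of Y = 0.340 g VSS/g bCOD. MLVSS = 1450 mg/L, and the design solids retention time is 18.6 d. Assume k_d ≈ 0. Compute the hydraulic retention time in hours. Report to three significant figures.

τ ≈ 81.2 h

With k_d = 0 the design equation reduces to V = Y Q (S₀−S) θ_c / X = 0.340 × 1830 × (791 − 15.0) × 18.6 / 1450 = 6194 m³.
HRT = V/Q = 6194 m³ / 1830 m³·d⁻¹ = 3.384 d × 24 = 81.23 h.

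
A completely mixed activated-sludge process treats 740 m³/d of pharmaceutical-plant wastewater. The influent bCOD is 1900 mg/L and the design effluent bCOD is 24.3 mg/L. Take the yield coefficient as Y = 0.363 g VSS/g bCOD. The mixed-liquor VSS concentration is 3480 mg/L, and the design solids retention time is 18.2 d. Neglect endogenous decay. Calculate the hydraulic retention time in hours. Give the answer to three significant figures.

τ ≈ 85.5 h

V·X = Y·Q·ΔS·θ_c gives V = 0.363 × 740 × (1900 − 24.3) × 18.2 / 3480 = 2635 m³.
Hydraulic retention time τ = V/Q = 2635 / 740 = 3.561 d = 85.46 h.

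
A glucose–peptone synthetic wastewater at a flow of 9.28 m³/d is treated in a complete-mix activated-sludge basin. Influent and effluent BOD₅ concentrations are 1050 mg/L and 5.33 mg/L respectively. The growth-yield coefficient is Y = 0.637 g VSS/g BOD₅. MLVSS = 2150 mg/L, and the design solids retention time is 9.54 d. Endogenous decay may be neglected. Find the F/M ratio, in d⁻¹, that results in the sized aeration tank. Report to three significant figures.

F/M ≈ 0.165 d⁻¹

With k_d = 0 the design equation reduces to V = Y Q (S₀−S) θ_c / X = 0.637 × 9.28 × (1050 − 5.33) × 9.54 / 2150 = 27.40 m³.
F/M = Q·S₀ / (V·X) = 9.28 × 1050 / (27.40 × 2150) = 0.1654 g BOD₅·(g VSS·d)⁻¹.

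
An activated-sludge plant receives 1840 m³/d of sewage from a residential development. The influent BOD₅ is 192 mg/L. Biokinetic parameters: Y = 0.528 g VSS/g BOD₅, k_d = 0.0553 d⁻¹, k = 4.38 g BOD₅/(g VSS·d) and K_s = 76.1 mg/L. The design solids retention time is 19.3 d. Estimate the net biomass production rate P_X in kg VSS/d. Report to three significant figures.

Effluent substrate depends only on kinetics and SRT: S = K_s(1 + k_d θ_c) / [θ_c(Yk − k_d) − 1] = 76.1 × (1 + 0.0553 × 19.3) / [19.3 × (0.528 × 4.38 − 0.0553) − 1] = 157.3 / 42.57 = 3.696 mg/L.
Y_obs = Y / (1 + k_d θ_c) = 0.528 / (1 + 0.0553 × 19.3) = 0.528 / 2.067 = 0.2554.
Mass of BOD₅ removed per day: Q(S₀ − S) = 1840 × 188.3 g/m³ = 346.5 kg/d.
So the net sludge growth is P_X = 0.2554 × 346.5 = 88.49 kg VSS/d.

P_X ≈ 88.5 kg VSS/d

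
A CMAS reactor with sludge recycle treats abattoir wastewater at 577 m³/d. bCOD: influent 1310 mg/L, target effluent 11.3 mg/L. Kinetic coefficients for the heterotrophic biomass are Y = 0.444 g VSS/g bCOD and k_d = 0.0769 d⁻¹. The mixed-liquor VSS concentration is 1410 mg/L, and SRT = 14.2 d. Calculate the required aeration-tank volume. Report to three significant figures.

From the SRT design equation V = Y Q (S₀−S) θ_c / [X (1 + k_d θ_c)] = 0.444 × 577 × (1310 − 11.3) × 14.2 / [1410 × (1 + 0.0769 × 14.2)] = 4.72×10^6 / 2950 = 1602 m³.

V ≈ 1600 m³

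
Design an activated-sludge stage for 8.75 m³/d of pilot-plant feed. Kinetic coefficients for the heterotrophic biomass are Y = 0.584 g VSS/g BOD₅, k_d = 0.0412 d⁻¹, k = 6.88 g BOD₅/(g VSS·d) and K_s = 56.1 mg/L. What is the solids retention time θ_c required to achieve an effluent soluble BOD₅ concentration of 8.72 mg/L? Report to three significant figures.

Specific growth rate at S = 8.72 mg/L: μ = YkS/(K_s+S) = 0.584·6.88·8.72/(56.1+8.72) = 0.5405 d⁻¹.
Then 1/θ_c = μ − k_d = 0.5405 − 0.0412 = 0.4993 d⁻¹, giving θ_c = 2.003 d.

θ_c ≈ 2.00 d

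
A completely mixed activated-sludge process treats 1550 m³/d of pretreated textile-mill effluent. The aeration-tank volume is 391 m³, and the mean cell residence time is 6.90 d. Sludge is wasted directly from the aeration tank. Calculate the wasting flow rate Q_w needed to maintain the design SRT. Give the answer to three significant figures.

Wasting from the aeration tank: Q_w = V / θ_c = 391.0 / 6.90 = 56.67 m³/d.

Q_w ≈ 56.7 m³/d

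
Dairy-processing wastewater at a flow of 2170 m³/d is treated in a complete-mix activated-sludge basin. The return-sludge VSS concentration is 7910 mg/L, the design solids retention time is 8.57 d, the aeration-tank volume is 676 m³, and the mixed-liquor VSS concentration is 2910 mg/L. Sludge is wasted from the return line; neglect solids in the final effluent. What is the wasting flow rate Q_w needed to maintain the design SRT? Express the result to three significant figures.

Q_w ≈ 29.0 m³/d

Q_w = (V·X)/(θ_c X_r) = 676.0 × 2910 / (8.57 × 7910) = 29.02 m³/d.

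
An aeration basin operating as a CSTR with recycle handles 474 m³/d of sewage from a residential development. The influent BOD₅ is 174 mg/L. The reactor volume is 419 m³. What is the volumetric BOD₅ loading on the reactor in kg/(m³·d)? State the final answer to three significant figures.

L_v ≈ 0.197 kg BOD₅/(m³·d)

L_v = Q S₀ / V = 474 × 174 × 10⁻³ / 419.0 = 0.1968 kg/(m³·d).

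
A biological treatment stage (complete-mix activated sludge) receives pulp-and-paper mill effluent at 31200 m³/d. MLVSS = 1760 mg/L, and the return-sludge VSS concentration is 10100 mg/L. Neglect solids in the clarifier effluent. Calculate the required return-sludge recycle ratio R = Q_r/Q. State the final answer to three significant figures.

R ≈ 0.211

Solids balance on the clarifier gives (1+R)X = R·X_r, so R = X/(X_r − X) = 1760 / (10100 − 1760) = 0.2110.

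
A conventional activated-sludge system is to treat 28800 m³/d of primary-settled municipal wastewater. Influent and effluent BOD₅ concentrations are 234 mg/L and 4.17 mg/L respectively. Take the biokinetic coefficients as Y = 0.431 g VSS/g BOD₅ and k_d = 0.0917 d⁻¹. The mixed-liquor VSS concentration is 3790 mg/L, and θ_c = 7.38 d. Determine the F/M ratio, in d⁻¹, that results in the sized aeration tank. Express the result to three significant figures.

F/M ≈ 0.537 d⁻¹

From the SRT design equation V = Y Q (S₀−S) θ_c / [X (1 + k_d θ_c)] = 0.431 × 28800 × (234 − 4.17) × 7.38 / [3790 × (1 + 0.0917 × 7.38)] = 2.11×10^7 / 6355 = 3313 m³.
F/M = Q·S₀ / (V·X) = 28800 × 234 / (3313 × 3790) = 0.5367 g BOD₅·(g VSS·d)⁻¹.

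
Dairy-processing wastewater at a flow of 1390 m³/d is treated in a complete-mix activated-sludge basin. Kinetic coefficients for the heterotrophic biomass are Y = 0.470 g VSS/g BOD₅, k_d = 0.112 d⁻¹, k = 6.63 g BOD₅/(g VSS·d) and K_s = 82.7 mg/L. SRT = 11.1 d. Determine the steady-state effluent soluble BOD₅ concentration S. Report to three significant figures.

Effluent substrate depends only on kinetics and SRT: S = K_s(1 + k_d θ_c) / [θ_c(Yk − k_d) − 1] = 82.7 × (1 + 0.112 × 11.1) / [11.1 × (0.470 × 6.63 − 0.112) − 1] = 185.5 / 32.35 = 5.735 mg/L.

S ≈ 5.74 mg/L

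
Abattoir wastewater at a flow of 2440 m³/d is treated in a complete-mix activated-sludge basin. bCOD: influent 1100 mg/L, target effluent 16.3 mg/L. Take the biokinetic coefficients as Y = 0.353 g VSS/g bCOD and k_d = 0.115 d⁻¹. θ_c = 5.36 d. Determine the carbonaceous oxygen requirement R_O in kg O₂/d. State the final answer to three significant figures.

Observed yield with endogenous decay: Y_obs = Y / (1 + k_d·θ_c) = 0.353 / (1 + 0.115 × 5.36) = 0.353 / 1.616 = 0.2184 g VSS/g bCOD.
Substrate removed = Q·(S₀ − S) = 2440 m³/d × (1100 − 16.3) g/m³ = 2.64×10^6 g/d = 2644 kg/d.
Net sludge production P_X = 0.2184 × 2644 = 577.5 kg VSS/d.
R_O = Q·(S₀ − S) − 1.42·P_X = 2644 − 1.42 × 577.5 = 1824 kg O₂/d.

R_O ≈ 1820 kg O₂/d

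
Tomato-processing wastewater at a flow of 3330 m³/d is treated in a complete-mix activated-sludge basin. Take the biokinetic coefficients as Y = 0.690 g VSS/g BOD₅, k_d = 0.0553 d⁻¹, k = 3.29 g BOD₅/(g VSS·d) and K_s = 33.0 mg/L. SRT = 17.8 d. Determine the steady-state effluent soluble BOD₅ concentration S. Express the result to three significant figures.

S ≈ 1.70 mg/L

From the Monod/SRT balance for a CMAS, S = K_s·(1+k_d θ_c)/[θ_c·(Y k − k_d) − 1] = 33.0 × (1 + 0.0553 × 17.8) / [17.8 × (0.690 × 3.29 − 0.0553) − 1] = 65.48 / 38.42 = 1.704 mg/L.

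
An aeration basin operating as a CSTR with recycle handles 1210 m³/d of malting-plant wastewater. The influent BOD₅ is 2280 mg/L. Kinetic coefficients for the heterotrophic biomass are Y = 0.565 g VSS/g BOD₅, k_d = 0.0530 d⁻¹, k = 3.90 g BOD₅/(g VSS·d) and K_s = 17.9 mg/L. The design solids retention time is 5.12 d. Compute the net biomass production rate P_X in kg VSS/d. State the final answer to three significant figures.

From the Monod/SRT balance for a CMAS, S = K_s·(1+k_d θ_c)/[θ_c·(Y k − k_d) − 1] = 17.9 × (1 + 0.0530 × 5.12) / [5.12 × (0.565 × 3.90 − 0.0530) − 1] = 22.76 / 10.01 = 2.273 mg/L.
Observed yield with endogenous decay: Y_obs = Y / (1 + k_d·θ_c) = 0.565 / (1 + 0.0530 × 5.12) = 0.565 / 1.271 = 0.4444 g VSS/g BOD₅.
Substrate removed = Q·(S₀ − S) = 1210 m³/d × (2280 − 2.27) g/m³ = 2.76×10^6 g/d = 2756 kg/d.
Biomass produced: P_X = Y_obs·Q·ΔS = 0.4444 × 2756 ≈ 1225 kg VSS/d.

P_X ≈ 1220 kg VSS/d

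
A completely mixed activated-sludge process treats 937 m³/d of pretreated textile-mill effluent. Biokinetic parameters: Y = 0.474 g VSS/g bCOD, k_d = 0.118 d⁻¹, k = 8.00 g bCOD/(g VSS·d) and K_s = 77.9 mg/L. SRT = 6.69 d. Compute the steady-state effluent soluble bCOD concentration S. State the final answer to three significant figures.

S ≈ 5.91 mg/L

From the Monod/SRT balance for a CMAS, S = K_s·(1+k_d θ_c)/[θ_c·(Y k − k_d) − 1] = 77.9 × (1 + 0.118 × 6.69) / [6.69 × (0.474 × 8.00 − 0.118) − 1] = 139.4 / 23.58 = 5.912 mg/L.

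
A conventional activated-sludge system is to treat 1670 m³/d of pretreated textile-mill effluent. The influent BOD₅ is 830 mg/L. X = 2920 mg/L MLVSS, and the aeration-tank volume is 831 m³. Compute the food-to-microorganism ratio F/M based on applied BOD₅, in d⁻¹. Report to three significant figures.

F/M ≈ 0.571 d⁻¹

F/M = Q·S₀ / (V·X) = 1670 × 830 / (831.0 × 2920) = 0.5712 g BOD₅·(g VSS·d)⁻¹.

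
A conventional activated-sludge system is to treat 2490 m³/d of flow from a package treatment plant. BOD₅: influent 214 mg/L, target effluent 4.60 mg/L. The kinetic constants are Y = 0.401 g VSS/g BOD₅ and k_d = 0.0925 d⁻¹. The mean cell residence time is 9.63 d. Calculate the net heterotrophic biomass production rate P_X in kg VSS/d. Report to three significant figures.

P_X ≈ 111 kg VSS/d

Y_obs = Y / (1 + k_d θ_c) = 0.401 / (1 + 0.0925 × 9.63) = 0.401 / 1.891 = 0.2121.
Mass of BOD₅ removed per day: Q(S₀ − S) = 2490 × 209.4 g/m³ = 521.4 kg/d.
Net biomass production P_X = Y_obs × Q·(S₀ − S) = 0.2121 × 521.4 = 110.6 kg VSS/d.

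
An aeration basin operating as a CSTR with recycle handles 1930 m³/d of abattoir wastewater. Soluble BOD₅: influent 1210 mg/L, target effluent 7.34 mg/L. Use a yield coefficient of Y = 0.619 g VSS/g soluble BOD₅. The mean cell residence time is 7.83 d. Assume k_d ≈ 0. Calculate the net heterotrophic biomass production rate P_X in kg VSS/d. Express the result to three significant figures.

P_X ≈ 1440 kg VSS/d

Since k_d ≈ 0, Y_obs = Y = 0.619 g VSS/g soluble BOD₅.
Mass of soluble BOD₅ removed per day: Q(S₀ − S) = 1930 × 1203 g/m³ = 2321 kg/d.
P_X = Y_obs · Q(S₀ − S) = 0.6190 × 2321 = 1437 kg VSS/d.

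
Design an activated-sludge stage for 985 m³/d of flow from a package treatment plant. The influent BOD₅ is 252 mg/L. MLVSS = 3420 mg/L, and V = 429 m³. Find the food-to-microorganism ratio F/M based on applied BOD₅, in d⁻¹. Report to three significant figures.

F/M = applied load / biomass = Q·S₀/(V·X) = 985 × 252 / (429.0 × 3420) = 0.1692 d⁻¹.

F/M ≈ 0.169 d⁻¹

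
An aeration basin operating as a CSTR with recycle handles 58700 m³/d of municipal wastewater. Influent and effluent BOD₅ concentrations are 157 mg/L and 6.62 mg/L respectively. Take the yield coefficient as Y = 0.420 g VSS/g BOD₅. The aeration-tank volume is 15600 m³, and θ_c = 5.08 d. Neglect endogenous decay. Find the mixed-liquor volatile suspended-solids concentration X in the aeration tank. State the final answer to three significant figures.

X = Y·Q·ΔS·θ_c / V = 0.420 × 58700 × (157 − 6.62) × 5.08 / 15600 = 1207 mg/L.

X ≈ 1210 mg/L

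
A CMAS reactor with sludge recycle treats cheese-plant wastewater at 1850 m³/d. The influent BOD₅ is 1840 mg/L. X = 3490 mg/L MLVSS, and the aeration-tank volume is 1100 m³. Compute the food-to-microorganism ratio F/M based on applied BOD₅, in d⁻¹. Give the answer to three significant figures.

F/M ≈ 0.887 d⁻¹

Food-to-microorganism ratio F/M = Q S₀ / (V X) = 1850 × 1840 / (1100 × 3490) = 0.8867 d⁻¹.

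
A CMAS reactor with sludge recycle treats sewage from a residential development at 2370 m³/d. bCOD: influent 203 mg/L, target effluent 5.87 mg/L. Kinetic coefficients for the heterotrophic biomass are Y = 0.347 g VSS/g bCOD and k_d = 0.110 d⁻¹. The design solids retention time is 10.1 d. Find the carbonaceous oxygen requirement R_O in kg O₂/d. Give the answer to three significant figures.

R_O ≈ 358 kg O₂/d

The observed yield is Y_obs = Y/(1 + k_d·θ_c) = 0.347 / (1 + 0.110 × 10.1) = 0.347 / 2.111 = 0.1644 g VSS per g bCOD removed.
ΔS = 203 − 5.87 = 197.1 mg/L, so the substrate removal rate is 2370 × 197.1/1000 = 467.2 kg bCOD/d.
P_X = Y_obs·Q·(S₀ − S) = 0.1644 × 467.2 = 76.80 kg VSS/d.
Carbonaceous O₂ demand = substrate oxidised − cell-mass equivalent = 467.2 − 1.42 × 76.80 = 358.1 kg O₂/d.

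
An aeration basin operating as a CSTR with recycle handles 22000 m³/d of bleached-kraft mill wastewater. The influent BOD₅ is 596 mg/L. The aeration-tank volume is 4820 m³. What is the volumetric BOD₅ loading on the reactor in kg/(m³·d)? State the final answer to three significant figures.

Volumetric loading L_v = Q·S₀ / V = 22000 × 596 g/m³ / 4820 m³ = 2720 g/(m³·d) = 2.720 kg BOD₅/(m³·d).

L_v ≈ 2.72 kg BOD₅/(m³·d)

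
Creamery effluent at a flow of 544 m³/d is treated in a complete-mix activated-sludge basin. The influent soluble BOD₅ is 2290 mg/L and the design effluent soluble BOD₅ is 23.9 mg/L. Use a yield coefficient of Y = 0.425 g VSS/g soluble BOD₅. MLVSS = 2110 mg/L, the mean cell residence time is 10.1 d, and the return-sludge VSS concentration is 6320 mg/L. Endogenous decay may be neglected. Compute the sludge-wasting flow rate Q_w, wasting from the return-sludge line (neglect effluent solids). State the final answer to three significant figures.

Q_w ≈ 82.9 m³/d

V·X = Y·Q·ΔS·θ_c gives V = 0.425 × 544 × (2290 − 23.9) × 10.1 / 2110 = 2508 m³.
Q_w = (V·X)/(θ_c X_r) = 2508 × 2110 / (10.1 × 6320) = 82.90 m³/d.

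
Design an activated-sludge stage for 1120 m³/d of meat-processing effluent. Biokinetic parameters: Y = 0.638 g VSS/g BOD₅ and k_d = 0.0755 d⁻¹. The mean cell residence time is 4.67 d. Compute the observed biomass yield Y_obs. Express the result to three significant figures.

The observed yield is Y_obs = Y/(1 + k_d·θ_c) = 0.638 / (1 + 0.0755 × 4.67) = 0.638 / 1.353 = 0.4717 g VSS per g BOD₅ removed.

Y_obs ≈ 0.472 g VSS/g BOD₅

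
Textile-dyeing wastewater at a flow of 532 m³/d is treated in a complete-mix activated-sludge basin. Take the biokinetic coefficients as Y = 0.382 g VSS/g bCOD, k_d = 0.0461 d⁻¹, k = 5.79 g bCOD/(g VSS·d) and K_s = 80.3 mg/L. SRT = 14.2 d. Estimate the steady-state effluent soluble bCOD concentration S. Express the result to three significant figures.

From the Monod/SRT balance for a CMAS, S = K_s·(1+k_d θ_c)/[θ_c·(Y k − k_d) − 1] = 80.3 × (1 + 0.0461 × 14.2) / [14.2 × (0.382 × 5.79 − 0.0461) − 1] = 132.9 / 29.75 = 4.466 mg/L.

S ≈ 4.47 mg/L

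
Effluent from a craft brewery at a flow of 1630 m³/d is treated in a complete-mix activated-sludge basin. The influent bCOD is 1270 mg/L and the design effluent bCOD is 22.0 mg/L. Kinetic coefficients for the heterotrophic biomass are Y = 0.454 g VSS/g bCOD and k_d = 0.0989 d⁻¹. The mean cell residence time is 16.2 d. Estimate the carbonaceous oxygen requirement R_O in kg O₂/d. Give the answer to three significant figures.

Y_obs = Y / (1 + k_d θ_c) = 0.454 / (1 + 0.0989 × 16.2) = 0.454 / 2.602 = 0.1745.
ΔS = 1270 − 22.0 = 1248 mg/L, so the substrate removal rate is 1630 × 1248/1000 = 2034 kg bCOD/d.
Biomass synthesised: P_X = Y_obs × 2034 = 354.9 kg VSS/d.
R_O = Q·ΔS − 1.42 P_X = 2034 − 504.0 = 1530 kg O₂/d.

R_O ≈ 1530 kg O₂/d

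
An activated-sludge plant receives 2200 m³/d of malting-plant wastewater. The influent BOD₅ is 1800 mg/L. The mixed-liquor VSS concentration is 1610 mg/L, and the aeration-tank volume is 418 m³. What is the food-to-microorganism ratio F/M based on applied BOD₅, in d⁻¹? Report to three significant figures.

F/M = applied load / biomass = Q·S₀/(V·X) = 2200 × 1800 / (418.0 × 1610) = 5.884 d⁻¹.

F/M ≈ 5.88 d⁻¹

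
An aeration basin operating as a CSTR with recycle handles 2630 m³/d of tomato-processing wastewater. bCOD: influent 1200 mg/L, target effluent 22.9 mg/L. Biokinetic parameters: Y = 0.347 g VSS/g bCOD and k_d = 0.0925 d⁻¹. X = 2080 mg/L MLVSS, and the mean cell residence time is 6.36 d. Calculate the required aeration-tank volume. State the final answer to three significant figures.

Steady-state biomass mass balance: V·X·(1 + k_d·θ_c) = Y·Q·(S₀ − S)·θ_c, so V = 0.347 × 2630 × (1200 − 22.9) × 6.36 / [2080 × (1 + 0.0925 × 6.36)] = 6.83×10^6 / 3304 = 2068 m³.

V ≈ 2070 m³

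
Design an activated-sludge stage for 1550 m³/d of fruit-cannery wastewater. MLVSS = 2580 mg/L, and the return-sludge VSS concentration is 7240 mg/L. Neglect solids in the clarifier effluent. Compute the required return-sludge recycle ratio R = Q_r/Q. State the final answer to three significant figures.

R ≈ 0.554

Solids balance on the clarifier gives (1+R)X = R·X_r, so R = X/(X_r − X) = 2580 / (7240 − 2580) = 0.5536.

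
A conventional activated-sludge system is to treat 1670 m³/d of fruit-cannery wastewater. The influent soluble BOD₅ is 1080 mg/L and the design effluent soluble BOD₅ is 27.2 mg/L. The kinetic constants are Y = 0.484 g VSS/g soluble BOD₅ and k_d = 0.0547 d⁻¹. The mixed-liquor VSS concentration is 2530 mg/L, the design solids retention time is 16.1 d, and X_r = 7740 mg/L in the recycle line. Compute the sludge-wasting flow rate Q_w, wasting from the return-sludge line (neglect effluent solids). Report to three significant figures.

Q_w ≈ 58.5 m³/d

Rearranging the biomass balance for a CMAS with decay, V = Y·Q·ΔS·θ_c / [X·(1+k_d θ_c)] = 0.484 × 1670 × (1080 − 27.2) × 16.1 / [2530 × (1 + 0.0547 × 16.1)] = 1.37×10^7 / 4758 = 2879 m³.
Q_w = (V·X)/(θ_c X_r) = 2879 × 2530 / (16.1 × 7740) = 58.46 m³/d.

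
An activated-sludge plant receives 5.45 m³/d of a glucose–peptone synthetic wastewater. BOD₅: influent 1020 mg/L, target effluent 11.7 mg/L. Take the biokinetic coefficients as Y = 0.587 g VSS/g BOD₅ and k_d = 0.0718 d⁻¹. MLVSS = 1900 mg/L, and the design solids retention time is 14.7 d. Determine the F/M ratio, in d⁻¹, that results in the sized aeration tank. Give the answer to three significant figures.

F/M ≈ 0.241 d⁻¹

Rearranging the biomass balance for a CMAS with decay, V = Y·Q·ΔS·θ_c / [X·(1+k_d θ_c)] = 0.587 × 5.45 × (1020 − 11.7) × 14.7 / [1900 × (1 + 0.0718 × 14.7)] = 4.74×10^4 / 3905 = 12.14 m³.
F/M = Q·S₀ / (V·X) = 5.45 × 1020 / (12.14 × 1900) = 0.2410 g BOD₅·(g VSS·d)⁻¹.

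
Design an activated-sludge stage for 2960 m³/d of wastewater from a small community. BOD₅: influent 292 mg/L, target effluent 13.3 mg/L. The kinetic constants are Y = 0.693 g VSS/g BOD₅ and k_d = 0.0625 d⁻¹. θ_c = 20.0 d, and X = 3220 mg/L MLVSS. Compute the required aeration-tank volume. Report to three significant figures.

V ≈ 1580 m³

From the SRT design equation V = Y Q (S₀−S) θ_c / [X (1 + k_d θ_c)] = 0.693 × 2960 × (292 − 13.3) × 20.0 / [3220 × (1 + 0.0625 × 20.0)] = 1.14×10^7 / 7245 = 1578 m³.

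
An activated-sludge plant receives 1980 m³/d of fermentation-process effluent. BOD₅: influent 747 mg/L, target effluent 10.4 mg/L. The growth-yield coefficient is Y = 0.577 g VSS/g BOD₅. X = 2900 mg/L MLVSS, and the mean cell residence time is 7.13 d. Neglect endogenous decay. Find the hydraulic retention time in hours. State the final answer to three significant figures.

τ ≈ 25.1 h

Biomass mass balance (decay neglected): V·X = Y·Q·(S₀ − S)·θ_c, so V = 0.577 × 1980 × (747 − 10.4) × 7.13 / 2900 = 2069 m³.
HRT = V/Q = 2069 m³ / 1980 m³·d⁻¹ = 1.045 d × 24 = 25.08 h.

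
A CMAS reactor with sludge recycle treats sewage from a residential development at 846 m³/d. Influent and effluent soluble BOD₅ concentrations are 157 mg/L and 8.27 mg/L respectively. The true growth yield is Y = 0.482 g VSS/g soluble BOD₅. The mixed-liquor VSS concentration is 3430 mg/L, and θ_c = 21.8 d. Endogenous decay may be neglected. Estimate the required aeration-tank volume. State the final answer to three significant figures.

V ≈ 385 m³

Biomass mass balance (decay neglected): V·X = Y·Q·(S₀ − S)·θ_c, so V = 0.482 × 846 × (157 − 8.27) × 21.8 / 3430 = 385.5 m³.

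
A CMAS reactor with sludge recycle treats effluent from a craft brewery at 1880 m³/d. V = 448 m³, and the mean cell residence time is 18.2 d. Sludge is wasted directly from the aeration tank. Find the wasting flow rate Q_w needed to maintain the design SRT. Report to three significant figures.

Q_w ≈ 24.6 m³/d

Wasting from the aeration tank: Q_w = V / θ_c = 448.0 / 18.2 = 24.62 m³/d.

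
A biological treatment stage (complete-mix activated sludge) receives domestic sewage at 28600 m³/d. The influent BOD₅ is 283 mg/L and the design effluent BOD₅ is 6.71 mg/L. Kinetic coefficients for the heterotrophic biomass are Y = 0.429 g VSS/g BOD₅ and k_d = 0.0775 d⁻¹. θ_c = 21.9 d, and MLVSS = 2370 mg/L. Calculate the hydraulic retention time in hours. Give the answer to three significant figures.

τ ≈ 9.75 h

Rearranging the biomass balance for a CMAS with decay, V = Y·Q·ΔS·θ_c / [X·(1+k_d θ_c)] = 0.429 × 28600 × (283 − 6.71) × 21.9 / [2370 × (1 + 0.0775 × 21.9)] = 7.42×10^7 / 6392 = 11613 m³.
τ = V/Q = 11613/28600 = 0.4061 d, or 9.746 h.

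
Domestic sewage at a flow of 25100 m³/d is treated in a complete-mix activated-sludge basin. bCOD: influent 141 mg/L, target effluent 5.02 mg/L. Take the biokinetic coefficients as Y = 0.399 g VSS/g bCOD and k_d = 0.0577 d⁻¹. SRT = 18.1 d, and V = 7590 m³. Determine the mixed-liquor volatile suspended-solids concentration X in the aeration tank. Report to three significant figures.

From V·X·(1 + k_d·θ_c) = Y·Q·(S₀ − S)·θ_c: X = 0.399 × 25100 × (141 − 5.02) × 18.1 / [7590 × (1 + 0.0577 × 18.1)] = 1589 mg/L.

X ≈ 1590 mg/L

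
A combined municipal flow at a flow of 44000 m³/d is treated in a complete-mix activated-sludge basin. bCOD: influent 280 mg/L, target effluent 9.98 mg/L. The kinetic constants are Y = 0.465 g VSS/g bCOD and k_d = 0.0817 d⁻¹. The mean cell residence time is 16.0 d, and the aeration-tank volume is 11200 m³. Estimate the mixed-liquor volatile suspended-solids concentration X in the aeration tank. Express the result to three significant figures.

X ≈ 3420 mg/L

From V·X·(1 + k_d·θ_c) = Y·Q·(S₀ − S)·θ_c: X = 0.465 × 44000 × (280 − 9.98) × 16.0 / [11200 × (1 + 0.0817 × 16.0)] = 3421 mg/L.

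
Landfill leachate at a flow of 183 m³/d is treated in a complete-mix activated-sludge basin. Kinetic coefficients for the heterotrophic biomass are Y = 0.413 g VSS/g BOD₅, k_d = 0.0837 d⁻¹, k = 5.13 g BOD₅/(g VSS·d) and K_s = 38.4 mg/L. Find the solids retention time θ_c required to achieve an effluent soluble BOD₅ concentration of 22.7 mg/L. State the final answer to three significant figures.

At the target effluent, Y k S/(K_s+S) = 0.413×5.13×22.7/61.10 = 0.7871 d⁻¹.
1/θ_c = 0.7871 − 0.0837 = 0.7034 d⁻¹, so θ_c = 1.422 d.

θ_c ≈ 1.42 d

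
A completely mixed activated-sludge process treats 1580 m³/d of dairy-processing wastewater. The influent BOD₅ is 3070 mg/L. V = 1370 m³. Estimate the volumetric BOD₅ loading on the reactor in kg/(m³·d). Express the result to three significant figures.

Applied BOD₅ load per unit volume = Q·S₀/V = (1580 × 3070/1000)/1370 = 3.541 kg BOD₅·m⁻³·d⁻¹.

L_v ≈ 3.54 kg BOD₅/(m³·d)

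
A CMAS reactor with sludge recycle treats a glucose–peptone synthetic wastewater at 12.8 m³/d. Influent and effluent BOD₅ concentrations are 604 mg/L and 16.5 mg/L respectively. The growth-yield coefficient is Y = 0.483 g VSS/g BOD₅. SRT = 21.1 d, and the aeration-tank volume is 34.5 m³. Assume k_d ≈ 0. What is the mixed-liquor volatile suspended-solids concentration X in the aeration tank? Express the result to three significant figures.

X ≈ 2220 mg/L

Without decay, X = Y Q (S₀−S) θ_c / V = 0.483 × 12.8 × (604 − 16.5) × 21.1 / 34.5 = 2221 mg/L.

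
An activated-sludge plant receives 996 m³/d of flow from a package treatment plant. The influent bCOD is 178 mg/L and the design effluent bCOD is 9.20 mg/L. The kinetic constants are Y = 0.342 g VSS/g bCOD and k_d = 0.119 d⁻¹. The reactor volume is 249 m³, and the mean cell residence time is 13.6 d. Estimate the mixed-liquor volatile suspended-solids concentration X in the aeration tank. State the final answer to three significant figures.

From V·X·(1 + k_d·θ_c) = Y·Q·(S₀ − S)·θ_c: X = 0.342 × 996 × (178 − 9.20) × 13.6 / [249 × (1 + 0.119 × 13.6)] = 1199 mg/L.

X ≈ 1200 mg/L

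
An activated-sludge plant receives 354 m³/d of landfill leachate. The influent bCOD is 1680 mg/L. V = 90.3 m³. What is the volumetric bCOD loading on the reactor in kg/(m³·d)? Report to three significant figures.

L_v = Q S₀ / V = 354 × 1680 × 10⁻³ / 90.30 = 6.586 kg/(m³·d).

L_v ≈ 6.59 kg bCOD/(m³·d)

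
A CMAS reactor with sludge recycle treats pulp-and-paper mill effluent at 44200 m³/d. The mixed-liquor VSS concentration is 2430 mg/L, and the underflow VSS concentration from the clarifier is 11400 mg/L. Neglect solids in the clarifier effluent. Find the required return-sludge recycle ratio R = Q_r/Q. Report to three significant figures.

Mass balance around the secondary clarifier (neglecting effluent solids): R = X / (X_r − X) = 2430 / (11400 − 2430) = 0.2709.

R ≈ 0.271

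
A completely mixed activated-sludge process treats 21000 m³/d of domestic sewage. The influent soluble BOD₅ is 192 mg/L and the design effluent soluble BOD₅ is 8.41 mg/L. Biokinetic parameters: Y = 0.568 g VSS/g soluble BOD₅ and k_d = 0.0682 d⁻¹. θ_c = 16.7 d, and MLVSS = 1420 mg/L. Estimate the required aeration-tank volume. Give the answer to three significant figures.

From the SRT design equation V = Y Q (S₀−S) θ_c / [X (1 + k_d θ_c)] = 0.568 × 21000 × (192 − 8.41) × 16.7 / [1420 × (1 + 0.0682 × 16.7)] = 3.66×10^7 / 3037 = 12041 m³.

V ≈ 12000 m³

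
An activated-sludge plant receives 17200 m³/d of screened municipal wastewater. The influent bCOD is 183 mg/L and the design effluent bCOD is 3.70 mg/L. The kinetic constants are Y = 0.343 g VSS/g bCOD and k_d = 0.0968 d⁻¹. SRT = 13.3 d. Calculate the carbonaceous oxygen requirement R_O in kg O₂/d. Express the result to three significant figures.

R_O ≈ 2430 kg O₂/d

Y_obs = Y / (1 + k_d θ_c) = 0.343 / (1 + 0.0968 × 13.3) = 0.343 / 2.287 = 0.1499.
Mass of bCOD removed per day: Q(S₀ − S) = 17200 × 179.3 g/m³ = 3084 kg/d.
P_X = Y_obs·Q·(S₀ − S) = 0.1499 × 3084 = 462.4 kg VSS/d.
Carbonaceous O₂ demand = substrate oxidised − cell-mass equivalent = 3084 − 1.42 × 462.4 = 2427 kg O₂/d.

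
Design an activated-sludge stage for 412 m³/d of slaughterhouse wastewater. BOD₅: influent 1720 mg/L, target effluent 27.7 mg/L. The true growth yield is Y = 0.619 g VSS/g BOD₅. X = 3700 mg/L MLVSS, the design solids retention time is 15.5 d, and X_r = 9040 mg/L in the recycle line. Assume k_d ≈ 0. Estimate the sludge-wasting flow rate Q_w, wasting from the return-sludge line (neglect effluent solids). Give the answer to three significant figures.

Q_w ≈ 47.7 m³/d

With k_d = 0 the design equation reduces to V = Y Q (S₀−S) θ_c / X = 0.619 × 412 × (1720 − 27.7) × 15.5 / 3700 = 1808 m³.
Q_w = (V·X)/(θ_c X_r) = 1808 × 3700 / (15.5 × 9040) = 47.74 m³/d.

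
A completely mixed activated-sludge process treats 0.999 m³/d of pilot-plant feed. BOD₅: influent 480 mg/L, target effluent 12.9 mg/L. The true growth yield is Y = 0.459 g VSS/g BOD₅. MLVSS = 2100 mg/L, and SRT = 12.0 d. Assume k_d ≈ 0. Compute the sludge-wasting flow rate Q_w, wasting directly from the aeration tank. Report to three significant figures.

Q_w ≈ 0.102 m³/d

Biomass mass balance (decay neglected): V·X = Y·Q·(S₀ − S)·θ_c, so V = 0.459 × 0.999 × (480 − 12.9) × 12.0 / 2100 = 1.224 m³.
Wasting from the aeration tank: Q_w = V / θ_c = 1.224 / 12.0 = 0.1020 m³/d.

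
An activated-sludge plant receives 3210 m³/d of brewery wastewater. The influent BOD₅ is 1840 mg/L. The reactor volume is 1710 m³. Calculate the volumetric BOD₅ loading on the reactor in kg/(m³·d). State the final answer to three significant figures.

Applied BOD₅ load per unit volume = Q·S₀/V = (3210 × 1840/1000)/1710 = 3.454 kg BOD₅·m⁻³·d⁻¹.

L_v ≈ 3.45 kg BOD₅/(m³·d)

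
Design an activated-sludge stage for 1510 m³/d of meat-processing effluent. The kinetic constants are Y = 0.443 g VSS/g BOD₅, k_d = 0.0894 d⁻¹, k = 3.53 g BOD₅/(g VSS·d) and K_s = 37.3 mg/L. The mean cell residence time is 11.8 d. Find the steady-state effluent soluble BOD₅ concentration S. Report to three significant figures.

S ≈ 4.67 mg/L

Effluent substrate depends only on kinetics and SRT: S = K_s(1 + k_d θ_c) / [θ_c(Yk − k_d) − 1] = 37.3 × (1 + 0.0894 × 11.8) / [11.8 × (0.443 × 3.53 − 0.0894) − 1] = 76.65 / 16.40 = 4.674 mg/L.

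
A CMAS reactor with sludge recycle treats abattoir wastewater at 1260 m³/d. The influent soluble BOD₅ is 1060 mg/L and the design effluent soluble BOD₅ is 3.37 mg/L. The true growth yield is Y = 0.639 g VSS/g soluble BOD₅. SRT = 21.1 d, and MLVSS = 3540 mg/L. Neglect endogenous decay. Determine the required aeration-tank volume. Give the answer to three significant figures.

V ≈ 5070 m³

Biomass mass balance (decay neglected): V·X = Y·Q·(S₀ − S)·θ_c, so V = 0.639 × 1260 × (1060 − 3.37) × 21.1 / 3540 = 5071 m³.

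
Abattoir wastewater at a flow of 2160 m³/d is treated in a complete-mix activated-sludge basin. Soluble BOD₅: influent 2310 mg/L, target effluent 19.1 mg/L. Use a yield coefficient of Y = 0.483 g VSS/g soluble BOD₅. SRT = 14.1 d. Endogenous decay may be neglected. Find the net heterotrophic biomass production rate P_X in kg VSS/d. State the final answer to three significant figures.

P_X ≈ 2390 kg VSS/d

With endogenous decay neglected, the observed yield equals the true yield: Y_obs = Y = 0.483 g VSS/g soluble BOD₅.
ΔS = 2310 − 19.1 = 2291 mg/L, so the substrate removal rate is 2160 × 2291/1000 = 4948 kg soluble BOD₅/d.
Net biomass production P_X = Y_obs × Q·(S₀ − S) = 0.4830 × 4948 = 2390 kg VSS/d.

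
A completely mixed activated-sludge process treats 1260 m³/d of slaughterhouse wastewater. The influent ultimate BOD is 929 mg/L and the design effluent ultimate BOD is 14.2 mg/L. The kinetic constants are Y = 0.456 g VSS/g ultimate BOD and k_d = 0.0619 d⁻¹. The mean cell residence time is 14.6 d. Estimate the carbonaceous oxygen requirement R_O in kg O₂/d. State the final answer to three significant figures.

R_O ≈ 761 kg O₂/d

The observed yield is Y_obs = Y/(1 + k_d·θ_c) = 0.456 / (1 + 0.0619 × 14.6) = 0.456 / 1.904 = 0.2395 g VSS per g ultimate BOD removed.
ΔS = 929 − 14.2 = 914.8 mg/L, so the substrate removal rate is 1260 × 914.8/1000 = 1153 kg ultimate BOD/d.
Net sludge production P_X = 0.2395 × 1153 = 276.1 kg VSS/d.
R_O = Q·ΔS − 1.42 P_X = 1153 − 392.1 = 760.6 kg O₂/d.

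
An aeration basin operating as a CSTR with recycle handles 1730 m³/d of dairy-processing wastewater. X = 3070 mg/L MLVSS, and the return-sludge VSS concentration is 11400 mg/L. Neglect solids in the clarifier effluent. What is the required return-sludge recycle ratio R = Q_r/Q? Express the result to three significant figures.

R = Q_r/Q = X/(X_r − X) = 3070 / (11400 − 3070) = 0.3685.

R ≈ 0.369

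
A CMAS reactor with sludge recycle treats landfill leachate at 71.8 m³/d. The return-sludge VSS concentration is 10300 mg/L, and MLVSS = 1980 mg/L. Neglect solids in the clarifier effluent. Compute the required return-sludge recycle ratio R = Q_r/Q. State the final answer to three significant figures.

R ≈ 0.238

R = Q_r/Q = X/(X_r − X) = 1980 / (10300 − 1980) = 0.2380.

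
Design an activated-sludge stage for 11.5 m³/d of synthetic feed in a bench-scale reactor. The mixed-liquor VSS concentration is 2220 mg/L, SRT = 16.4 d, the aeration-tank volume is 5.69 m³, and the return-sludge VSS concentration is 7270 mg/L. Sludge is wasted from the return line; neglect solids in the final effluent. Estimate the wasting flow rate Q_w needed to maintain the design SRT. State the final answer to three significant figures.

Q_w ≈ 0.106 m³/d

Wasting from the return line (neglecting effluent solids): Q_w = V·X / (θ_c·X_r) = 5.690 × 2220 / (16.4 × 7270) = 0.1059 m³/d.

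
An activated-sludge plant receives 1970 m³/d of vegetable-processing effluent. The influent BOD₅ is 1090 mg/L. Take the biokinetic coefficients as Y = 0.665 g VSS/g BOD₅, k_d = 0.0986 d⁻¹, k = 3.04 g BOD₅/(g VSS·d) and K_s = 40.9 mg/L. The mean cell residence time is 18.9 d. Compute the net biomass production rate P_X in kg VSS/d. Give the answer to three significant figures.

P_X ≈ 497 kg VSS/d

From the Monod/SRT balance for a CMAS, S = K_s·(1+k_d θ_c)/[θ_c·(Y k − k_d) − 1] = 40.9 × (1 + 0.0986 × 18.9) / [18.9 × (0.665 × 3.04 − 0.0986) − 1] = 117.1 / 35.34 = 3.314 mg/L.
Correct the yield for decay: Y_obs = Y/(1 + k_d θ_c) = 0.665 / (1 + 0.0986 × 18.9) = 0.665 / 2.864 = 0.2322.
Substrate removed = Q·(S₀ − S) = 1970 m³/d × (1090 − 3.31) g/m³ = 2.14×10^6 g/d = 2141 kg/d.
P_X = Y_obs · Q(S₀ − S) = 0.2322 × 2141 = 497.2 kg VSS/d.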